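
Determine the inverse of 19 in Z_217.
80

gcd(19, 217) = 1, so the inverse exists.
Extended Euclidean algorithm on (217, 19):
217 = 11 × 19 + 8  ⟹  8 = (1)·217 + (-11)·19
19 = 2 × 8 + 3  ⟹  3 = (-2)·217 + (23)·19
8 = 2 × 3 + 2  ⟹  2 = (5)·217 + (-57)·19
3 = 1 × 2 + 1  ⟹  1 = (-7)·217 + (80)·19
So (80)·19 ≡ 1 (mod 217), i.e. 19^(-1) ≡ 80 (mod 217).
Check: 19 × 80 = 1520 ≡ 1 (mod 217)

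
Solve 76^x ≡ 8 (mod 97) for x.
78

Baby-step giant-step with step n = ⌈√97⌉ = 10.
Baby steps 76^j mod 97 (j:value) for j=0..9: 0:1, 1:76, 2:53, 3:51, 4:93, 5:84, 6:79, 7:87, 8:16, 9:52.
Giant-step multiplier: 76^(-10) ≡ 76^(96-10) = 76^86 ≡ 31 (mod 97).
Giant steps γ_i = 8·31^i mod 97: γ_0=8, γ_1=54, γ_2=25, γ_3=96, γ_4=66, γ_5=9, γ_6=85, γ_7=16 (in table at j=8).
x = i·n + j = 7·10 + 8 = 78.
Check: 76^78 ≡ 8 (mod 97).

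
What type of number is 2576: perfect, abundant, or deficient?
abundant

Proper divisors of 2576: sum = 1 + 2 + 4 + 7 + 8 + 14 + 16 + 23 + ... + 322 + 368 + 644 + 1288 (19 divisors) = 3376
Since 3376 > 2576, 2576 is abundant.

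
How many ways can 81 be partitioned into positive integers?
18004327

p(n) counts ways to write n as a sum of positive integers (order ignored).
Euler's pentagonal recurrence: p(k) = p(k-1) + p(k-2) - p(k-5) - p(k-7) + p(k-12) + p(k-15) - ... (offsets j(3j∓1)/2, signs ++--, p(0)=1, p(<0)=0).
DP table for k = 0..80: p(0)=1, p(1)=1, p(2)=2, p(3)=3, p(4)=5, p(5)=7, p(6)=11, p(7)=15, p(8)=22, p(9)=30, p(10)=42, p(11)=56, p(12)=77, p(13)=101, p(14)=135, p(15)=176, p(16)=231, p(17)=297, p(18)=385, p(19)=490, p(20)=627, p(21)=792, p(22)=1002, p(23)=1255, p(24)=1575, p(25)=1958, p(26)=2436, p(27)=3010, p(28)=3718, p(29)=4565, p(30)=5604, p(31)=6842, p(32)=8349, p(33)=10143, p(34)=12310, p(35)=14883, p(36)=17977, p(37)=21637, p(38)=26015, p(39)=31185, p(40)=37338, p(41)=44583, p(42)=53174, p(43)=63261, p(44)=75175, p(45)=89134, p(46)=105558, p(47)=124754, p(48)=147273, p(49)=173525, p(50)=204226, p(51)=239943, p(52)=281589, p(53)=329931, p(54)=386155, p(55)=451276, p(56)=526823, p(57)=614154, p(58)=715220, p(59)=831820, p(60)=966467, p(61)=1121505, p(62)=1300156, p(63)=1505499, p(64)=1741630, p(65)=2012558, p(66)=2323520, p(67)=2679689, p(68)=3087735, p(69)=3554345, p(70)=4087968, p(71)=4697205, p(72)=5392783, p(73)=6185689, p(74)=7089500, p(75)=8118264, p(76)=9289091, p(77)=10619863, p(78)=12132164, p(79)=13848650, p(80)=15796476.
Final step: p(81) = p(80) + p(79) - p(76) - p(74) + p(69) + p(66) - p(59) - p(55) + p(46) + p(41) - p(30) - p(24) + p(11) + p(4)
= 15796476 + 13848650 - 9289091 - 7089500 + 3554345 + 2323520 - 831820 - 451276 + 105558 + 44583 - 5604 - 1575 + 56 + 5
= 18004327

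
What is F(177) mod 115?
12

Matrix identity: Q^n = [[F_(n+1), F_n], [F_n, F_(n-1)]] with Q = [[1,1],[1,0]].
n = 177 = 10110001₂. Square-and-multiply, entries mod 115:
Q^1 = [[1,1],[1,0]]
Q^2 = (Q^1)² = [[2,1],[1,1]]
Q^5 = (Q^2)²·Q = [[8,5],[5,3]]
Q^11 = (Q^5)²·Q = [[29,89],[89,55]]
Q^22 = (Q^11)² = [[22,1],[1,21]]
Q^44 = (Q^22)² = [[25,43],[43,97]]
Q^88 = (Q^44)² = [[59,71],[71,103]]
Q^177 = (Q^88)²·Q = [[14,12],[12,2]]
F_177 mod 115 = Q^177[0][1] = 12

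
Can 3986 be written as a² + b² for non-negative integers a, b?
31² + 55² (a=31, b=55)

Factorization: 3986 = 2 × 1993
By Fermat: n is sum of two squares iff every prime p ≡ 3 (mod 4) appears to even power.
All primes ≡ 3 (mod 4) appear to even power.
Search a = 0, 1, 2, … for 3986 - a² a perfect square: first hit at a = 31: 3986 - 961 = 3025 = 55².
3986 = 31² + 55² = 961 + 3025 ✓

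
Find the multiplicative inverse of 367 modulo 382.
331

gcd(367, 382) = 1, so the inverse exists.
Extended Euclidean algorithm on (382, 367):
382 = 1 × 367 + 15  ⟹  15 = (1)·382 + (-1)·367
367 = 24 × 15 + 7  ⟹  7 = (-24)·382 + (25)·367
15 = 2 × 7 + 1  ⟹  1 = (49)·382 + (-51)·367
So (-51)·367 ≡ 1 (mod 382), i.e. 367^(-1) ≡ -51 ≡ 331 (mod 382).
Check: 367 × 331 = 121477 ≡ 1 (mod 382)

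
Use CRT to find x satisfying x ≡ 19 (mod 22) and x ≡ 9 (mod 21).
261

Using Chinese Remainder Theorem:
M = 22 × 21 = 462
M1 = 21, M2 = 22
y1 = 21^(-1) mod 22 = 21
y2 = 22^(-1) mod 21 = 1
x = (19×21×21 + 9×22×1) mod 462 = 261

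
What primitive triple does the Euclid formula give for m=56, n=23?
(2607, 2576, 3665)

Euclid's formula: a = m² - n², b = 2mn, c = m² + n²
m = 56, n = 23
a = 56² - 23² = 3136 - 529 = 2607
b = 2 × 56 × 23 = 2576
c = 56² + 23² = 3136 + 529 = 3665
Verification: 2607² + 2576² = 6796449 + 6635776 = 13432225 = 3665² ✓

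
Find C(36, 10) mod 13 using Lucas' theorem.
1

Using Lucas' theorem:
Write n=36 and k=10 in base 13:
n in base 13: [2, 10]
k in base 13: [0, 10]
C(36,10) mod 13 = ∏ C(n_i, k_i) mod 13
Digit binomials (mod 13): C(2,0) = 1; C(10,10) = 1
Product: 1 × 1 = 1 ≡ 1 (mod 13)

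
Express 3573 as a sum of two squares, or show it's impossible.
18² + 57² (a=18, b=57)

Factorization: 3573 = 3^2 × 397
By Fermat: n is sum of two squares iff every prime p ≡ 3 (mod 4) appears to even power.
All primes ≡ 3 (mod 4) appear to even power.
Search a = 0, 1, 2, … for 3573 - a² a perfect square: first hit at a = 18: 3573 - 324 = 3249 = 57².
3573 = 18² + 57² = 324 + 3249 ✓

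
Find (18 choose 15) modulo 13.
10

Using Lucas' theorem:
Write n=18 and k=15 in base 13:
n in base 13: [1, 5]
k in base 13: [1, 2]
C(18,15) mod 13 = ∏ C(n_i, k_i) mod 13
Digit binomials (mod 13): C(1,1) = 1; C(5,2) = 10
Product: 1 × 10 = 10 ≡ 10 (mod 13)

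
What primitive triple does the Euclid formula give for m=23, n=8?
(465, 368, 593)

Euclid's formula: a = m² - n², b = 2mn, c = m² + n²
m = 23, n = 8
a = 23² - 8² = 529 - 64 = 465
b = 2 × 23 × 8 = 368
c = 23² + 8² = 529 + 64 = 593
Verification: 465² + 368² = 216225 + 135424 = 351649 = 593² ✓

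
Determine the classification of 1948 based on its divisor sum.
deficient

Proper divisors of 1948: sum = 1 + 2 + 4 + 487 + 974 = 1468
Since 1468 < 1948, 1948 is deficient.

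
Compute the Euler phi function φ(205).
160

205 = 5 × 41
φ(n) = n × ∏(1 - 1/p) for each prime p dividing n
φ(205) = 205 × (1 - 1/5) × (1 - 1/41) = 160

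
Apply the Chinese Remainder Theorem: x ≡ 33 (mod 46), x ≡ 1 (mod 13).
79

Using Chinese Remainder Theorem:
M = 46 × 13 = 598
M1 = 13, M2 = 46
y1 = 13^(-1) mod 46 = 39
y2 = 46^(-1) mod 13 = 2
x = (33×13×39 + 1×46×2) mod 598 = 79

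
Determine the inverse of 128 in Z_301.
214

gcd(128, 301) = 1, so the inverse exists.
Extended Euclidean algorithm on (301, 128):
301 = 2 × 128 + 45  ⟹  45 = (1)·301 + (-2)·128
128 = 2 × 45 + 38  ⟹  38 = (-2)·301 + (5)·128
45 = 1 × 38 + 7  ⟹  7 = (3)·301 + (-7)·128
38 = 5 × 7 + 3  ⟹  3 = (-17)·301 + (40)·128
7 = 2 × 3 + 1  ⟹  1 = (37)·301 + (-87)·128
So (-87)·128 ≡ 1 (mod 301), i.e. 128^(-1) ≡ -87 ≡ 214 (mod 301).
Check: 128 × 214 = 27392 ≡ 1 (mod 301)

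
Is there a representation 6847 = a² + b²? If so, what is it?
Not possible

Factorization: 6847 = 41 × 167
By Fermat: n is sum of two squares iff every prime p ≡ 3 (mod 4) appears to even power.
Prime(s) ≡ 3 (mod 4) with odd exponent: [(167, 1)]
Therefore 6847 cannot be expressed as a² + b².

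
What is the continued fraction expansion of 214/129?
[1; 1, 1, 1, 13, 1, 2]

Euclidean algorithm steps:
214 = 1 × 129 + 85
129 = 1 × 85 + 44
85 = 1 × 44 + 41
44 = 1 × 41 + 3
41 = 13 × 3 + 2
3 = 1 × 2 + 1
2 = 2 × 1 + 0
Continued fraction: [1; 1, 1, 1, 13, 1, 2]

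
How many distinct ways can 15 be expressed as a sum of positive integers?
176

p(n) counts ways to write n as a sum of positive integers (order ignored).
Euler's pentagonal recurrence: p(k) = p(k-1) + p(k-2) - p(k-5) - p(k-7) + p(k-12) + p(k-15) - ... (offsets j(3j∓1)/2, signs ++--, p(0)=1, p(<0)=0).
DP table for k = 0..14: p(0)=1, p(1)=1, p(2)=2, p(3)=3, p(4)=5, p(5)=7, p(6)=11, p(7)=15, p(8)=22, p(9)=30, p(10)=42, p(11)=56, p(12)=77, p(13)=101, p(14)=135.
Final step: p(15) = p(14) + p(13) - p(10) - p(8) + p(3) + p(0)
= 135 + 101 - 42 - 22 + 3 + 1
= 176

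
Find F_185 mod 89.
34

Matrix identity: Q^n = [[F_(n+1), F_n], [F_n, F_(n-1)]] with Q = [[1,1],[1,0]].
n = 185 = 10111001₂. Square-and-multiply, entries mod 89:
Q^1 = [[1,1],[1,0]]
Q^2 = (Q^1)² = [[2,1],[1,1]]
Q^5 = (Q^2)²·Q = [[8,5],[5,3]]
Q^11 = (Q^5)²·Q = [[55,0],[0,55]]
Q^23 = (Q^11)²·Q = [[88,88],[88,0]]
Q^46 = (Q^23)² = [[2,1],[1,1]]
Q^92 = (Q^46)² = [[5,3],[3,2]]
Q^185 = (Q^92)²·Q = [[55,34],[34,21]]
F_185 mod 89 = Q^185[0][1] = 34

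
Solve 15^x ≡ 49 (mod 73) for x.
30

Baby-step giant-step with step n = ⌈√73⌉ = 9.
Baby steps 15^j mod 73 (j:value) for j=0..8: 0:1, 1:15, 2:6, 3:17, 4:36, 5:29, 6:70, 7:28, 8:55.
Giant-step multiplier: 15^(-9) ≡ 15^(72-9) = 15^63 ≡ 10 (mod 73).
Giant steps γ_i = 49·10^i mod 73: γ_0=49, γ_1=52, γ_2=9, γ_3=17 (in table at j=3).
x = i·n + j = 3·9 + 3 = 30.
Check: 15^30 ≡ 49 (mod 73).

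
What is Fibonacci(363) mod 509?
250

Matrix identity: Q^n = [[F_(n+1), F_n], [F_n, F_(n-1)]] with Q = [[1,1],[1,0]].
n = 363 = 101101011₂. Square-and-multiply, entries mod 509:
Q^1 = [[1,1],[1,0]]
Q^2 = (Q^1)² = [[2,1],[1,1]]
Q^5 = (Q^2)²·Q = [[8,5],[5,3]]
Q^11 = (Q^5)²·Q = [[144,89],[89,55]]
Q^22 = (Q^11)² = [[153,405],[405,257]]
Q^45 = (Q^22)²·Q = [[238,122],[122,116]]
Q^90 = (Q^45)² = [[268,432],[432,345]]
Q^181 = (Q^90)²·Q = [[12,385],[385,136]]
Q^363 = (Q^181)²·Q = [[222,250],[250,481]]
F_363 mod 509 = Q^363[0][1] = 250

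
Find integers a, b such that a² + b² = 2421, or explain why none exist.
30² + 39² (a=30, b=39)

Factorization: 2421 = 3^2 × 269
By Fermat: n is sum of two squares iff every prime p ≡ 3 (mod 4) appears to even power.
All primes ≡ 3 (mod 4) appear to even power.
Search a = 0, 1, 2, … for 2421 - a² a perfect square: first hit at a = 30: 2421 - 900 = 1521 = 39².
2421 = 30² + 39² = 900 + 1521 ✓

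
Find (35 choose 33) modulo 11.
1

Using Lucas' theorem:
Write n=35 and k=33 in base 11:
n in base 11: [3, 2]
k in base 11: [3, 0]
C(35,33) mod 11 = ∏ C(n_i, k_i) mod 11
Digit binomials (mod 11): C(3,3) = 1; C(2,0) = 1
Product: 1 × 1 = 1 ≡ 1 (mod 11)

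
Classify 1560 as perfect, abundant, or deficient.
abundant

Proper divisors of 1560: sum = 1 + 2 + 3 + 4 + 5 + 6 + 8 + 10 + ... + 312 + 390 + 520 + 780 (31 divisors) = 3480
Since 3480 > 1560, 1560 is abundant.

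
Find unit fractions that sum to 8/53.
1/7 + 1/124 + 1/46004

Greedy algorithm:
8/53: ceiling(53/8) = 7, use 1/7
3/371: ceiling(371/3) = 124, use 1/124
1/46004: ceiling(46004/1) = 46004, use 1/46004
Result: 8/53 = 1/7 + 1/124 + 1/46004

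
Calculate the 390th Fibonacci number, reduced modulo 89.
81

Matrix identity: Q^n = [[F_(n+1), F_n], [F_n, F_(n-1)]] with Q = [[1,1],[1,0]].
n = 390 = 110000110₂. Square-and-multiply, entries mod 89:
Q^1 = [[1,1],[1,0]]
Q^3 = (Q^1)²·Q = [[3,2],[2,1]]
Q^6 = (Q^3)² = [[13,8],[8,5]]
Q^12 = (Q^6)² = [[55,55],[55,0]]
Q^24 = (Q^12)² = [[87,88],[88,88]]
Q^48 = (Q^24)² = [[5,3],[3,2]]
Q^97 = (Q^48)²·Q = [[55,34],[34,21]]
Q^195 = (Q^97)²·Q = [[1,87],[87,3]]
Q^390 = (Q^195)² = [[5,81],[81,13]]
F_390 mod 89 = Q^390[0][1] = 81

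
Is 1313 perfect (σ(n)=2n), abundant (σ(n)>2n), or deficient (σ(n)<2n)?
deficient

Proper divisors of 1313: sum = 1 + 13 + 101 = 115
Since 115 < 1313, 1313 is deficient.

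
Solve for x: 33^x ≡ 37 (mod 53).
42

Baby-step giant-step with step n = ⌈√53⌉ = 8.
Baby steps 33^j mod 53 (j:value) for j=0..7: 0:1, 1:33, 2:29, 3:3, 4:46, 5:34, 6:9, 7:32.
Giant-step multiplier: 33^(-8) ≡ 33^(52-8) = 33^44 ≡ 13 (mod 53).
Giant steps γ_i = 37·13^i mod 53: γ_0=37, γ_1=4, γ_2=52, γ_3=40, γ_4=43, γ_5=29 (in table at j=2).
x = i·n + j = 5·8 + 2 = 42.
Check: 33^42 ≡ 37 (mod 53).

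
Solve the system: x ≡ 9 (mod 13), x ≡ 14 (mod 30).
74

Using Chinese Remainder Theorem:
M = 13 × 30 = 390
M1 = 30, M2 = 13
y1 = 30^(-1) mod 13 = 10
y2 = 13^(-1) mod 30 = 7
x = (9×30×10 + 14×13×7) mod 390 = 74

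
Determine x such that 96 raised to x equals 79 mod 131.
45

Baby-step giant-step with step n = ⌈√131⌉ = 12.
Baby steps 96^j mod 131 (j:value) for j=0..11: 0:1, 1:96, 2:46, 3:93, 4:20, 5:86, 6:3, 7:26, 8:7, 9:17, 10:60, 11:127.
Giant-step multiplier: 96^(-12) ≡ 96^(130-12) = 96^118 ≡ 102 (mod 131).
Giant steps γ_i = 79·102^i mod 131: γ_0=79, γ_1=67, γ_2=22, γ_3=17 (in table at j=9).
x = i·n + j = 3·12 + 9 = 45.
Check: 96^45 ≡ 79 (mod 131).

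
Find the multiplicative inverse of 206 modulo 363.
326

gcd(206, 363) = 1, so the inverse exists.
Extended Euclidean algorithm on (363, 206):
363 = 1 × 206 + 157  ⟹  157 = (1)·363 + (-1)·206
206 = 1 × 157 + 49  ⟹  49 = (-1)·363 + (2)·206
157 = 3 × 49 + 10  ⟹  10 = (4)·363 + (-7)·206
49 = 4 × 10 + 9  ⟹  9 = (-17)·363 + (30)·206
10 = 1 × 9 + 1  ⟹  1 = (21)·363 + (-37)·206
So (-37)·206 ≡ 1 (mod 363), i.e. 206^(-1) ≡ -37 ≡ 326 (mod 363).
Check: 206 × 326 = 67156 ≡ 1 (mod 363)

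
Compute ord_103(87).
102

103 is prime, so ord(87) divides φ(103) = 102.
Divisors of 102: 1, 2, 3, 6, 17, 34, 51, 102.
Repeated squaring: 87^1 ≡ 87, 87^2 ≡ 50, 87^4 ≡ 28, 87^8 ≡ 63, 87^16 ≡ 55, 87^32 ≡ 38, 87^64 ≡ 2 (mod 103).
Test 87^d mod 103 for each divisor d in increasing order:
87^1 ≡ 87
87^2 ≡ 50
87^3 = 87^2·87^1 ≡ 24
87^6 = 87^4·87^2 ≡ 61
87^17 = 87^16·87^1 ≡ 47
87^34 = 87^32·87^2 ≡ 46
87^51 = 87^32·87^16·87^2·87^1 ≡ 102
87^102 = 87^64·87^32·87^4·87^2 ≡ 1  ← first divisor giving 1
The order is 102.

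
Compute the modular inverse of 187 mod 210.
73

gcd(187, 210) = 1, so the inverse exists.
Extended Euclidean algorithm on (210, 187):
210 = 1 × 187 + 23  ⟹  23 = (1)·210 + (-1)·187
187 = 8 × 23 + 3  ⟹  3 = (-8)·210 + (9)·187
23 = 7 × 3 + 2  ⟹  2 = (57)·210 + (-64)·187
3 = 1 × 2 + 1  ⟹  1 = (-65)·210 + (73)·187
So (73)·187 ≡ 1 (mod 210), i.e. 187^(-1) ≡ 73 (mod 210).
Check: 187 × 73 = 13651 ≡ 1 (mod 210)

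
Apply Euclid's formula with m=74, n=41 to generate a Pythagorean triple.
(3795, 6068, 7157)

Euclid's formula: a = m² - n², b = 2mn, c = m² + n²
m = 74, n = 41
a = 74² - 41² = 5476 - 1681 = 3795
b = 2 × 74 × 41 = 6068
c = 74² + 41² = 5476 + 1681 = 7157
Verification: 3795² + 6068² = 14402025 + 36820624 = 51222649 = 7157² ✓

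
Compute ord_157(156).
2

157 is prime, so ord(156) divides φ(157) = 156.
Divisors of 156: 1, 2, 3, 4, 6, 12, 13, 26, 39, 52, 78, 156.
Repeated squaring: 156^1 ≡ 156, 156^2 ≡ 1, 156^4 ≡ 1, 156^8 ≡ 1, 156^16 ≡ 1, 156^32 ≡ 1, 156^64 ≡ 1, 156^128 ≡ 1 (mod 157).
Test 156^d mod 157 for each divisor d in increasing order:
156^1 ≡ 156
156^2 ≡ 1  ← first divisor giving 1
The order is 2.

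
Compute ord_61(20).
5

61 is prime, so ord(20) divides φ(61) = 60.
Divisors of 60: 1, 2, 3, 4, 5, 6, 10, 12, 15, 20, 30, 60.
Repeated squaring: 20^1 ≡ 20, 20^2 ≡ 34, 20^4 ≡ 58, 20^8 ≡ 9, 20^16 ≡ 20, 20^32 ≡ 34 (mod 61).
Test 20^d mod 61 for each divisor d in increasing order:
20^1 ≡ 20
20^2 ≡ 34
20^3 = 20^2·20^1 ≡ 9
20^4 ≡ 58
20^5 = 20^4·20^1 ≡ 1  ← first divisor giving 1
The order is 5.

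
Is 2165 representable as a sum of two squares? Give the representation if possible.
7² + 46² (a=7, b=46)

Factorization: 2165 = 5 × 433
By Fermat: n is sum of two squares iff every prime p ≡ 3 (mod 4) appears to even power.
All primes ≡ 3 (mod 4) appear to even power.
Search a = 0, 1, 2, … for 2165 - a² a perfect square: first hit at a = 7: 2165 - 49 = 2116 = 46².
2165 = 7² + 46² = 49 + 2116 ✓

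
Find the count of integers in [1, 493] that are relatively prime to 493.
448

493 = 17 × 29
φ(n) = n × ∏(1 - 1/p) for each prime p dividing n
φ(493) = 493 × (1 - 1/17) × (1 - 1/29) = 448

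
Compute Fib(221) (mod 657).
437

Matrix identity: Q^n = [[F_(n+1), F_n], [F_n, F_(n-1)]] with Q = [[1,1],[1,0]].
n = 221 = 11011101₂. Square-and-multiply, entries mod 657:
Q^1 = [[1,1],[1,0]]
Q^3 = (Q^1)²·Q = [[3,2],[2,1]]
Q^6 = (Q^3)² = [[13,8],[8,5]]
Q^13 = (Q^6)²·Q = [[377,233],[233,144]]
Q^27 = (Q^13)²·Q = [[480,632],[632,505]]
Q^55 = (Q^27)²·Q = [[102,418],[418,341]]
Q^110 = (Q^55)² = [[511,557],[557,611]]
Q^221 = (Q^110)²·Q = [[584,437],[437,147]]
F_221 mod 657 = Q^221[0][1] = 437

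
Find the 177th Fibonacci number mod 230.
12

Matrix identity: Q^n = [[F_(n+1), F_n], [F_n, F_(n-1)]] with Q = [[1,1],[1,0]].
n = 177 = 10110001₂. Square-and-multiply, entries mod 230:
Q^1 = [[1,1],[1,0]]
Q^2 = (Q^1)² = [[2,1],[1,1]]
Q^5 = (Q^2)²·Q = [[8,5],[5,3]]
Q^11 = (Q^5)²·Q = [[144,89],[89,55]]
Q^22 = (Q^11)² = [[137,1],[1,136]]
Q^44 = (Q^22)² = [[140,43],[43,97]]
Q^88 = (Q^44)² = [[59,71],[71,218]]
Q^177 = (Q^88)²·Q = [[129,12],[12,117]]
F_177 mod 230 = Q^177[0][1] = 12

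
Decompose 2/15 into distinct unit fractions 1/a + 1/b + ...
1/8 + 1/120

Greedy algorithm:
2/15: ceiling(15/2) = 8, use 1/8
1/120: ceiling(120/1) = 120, use 1/120
Result: 2/15 = 1/8 + 1/120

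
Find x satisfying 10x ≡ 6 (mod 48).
x ≡ 15 (mod 24)

gcd(10, 48) = 2, which divides 6, so solutions exist.
Divide through by 2: 5x ≡ 3 (mod 24).
Find 5^(-1) mod 24 by the extended Euclidean algorithm:
24 = 4 × 5 + 4  ⟹  4 = (1)·24 + (-4)·5
5 = 1 × 4 + 1  ⟹  1 = (-1)·24 + (5)·5
So (5)·5 ≡ 1 (mod 24), i.e. 5^(-1) ≡ 5 (mod 24).
x ≡ 5 × 3 = 15 ≡ 15 (mod 24).
Check: 10 × 15 = 150 ≡ 6 (mod 48).
x ≡ 15 (mod 24), giving 2 solutions mod 48.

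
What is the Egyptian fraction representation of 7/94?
1/14 + 1/329

Greedy algorithm:
7/94: ceiling(94/7) = 14, use 1/14
1/329: ceiling(329/1) = 329, use 1/329
Result: 7/94 = 1/14 + 1/329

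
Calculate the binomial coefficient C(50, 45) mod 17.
16

Using Lucas' theorem:
Write n=50 and k=45 in base 17:
n in base 17: [2, 16]
k in base 17: [2, 11]
C(50,45) mod 17 = ∏ C(n_i, k_i) mod 17
Digit binomials (mod 17): C(2,2) = 1; C(16,11) = 4368 ≡ 16
Product: 1 × 16 = 16 ≡ 16 (mod 17)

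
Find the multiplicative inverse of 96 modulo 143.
73

gcd(96, 143) = 1, so the inverse exists.
Extended Euclidean algorithm on (143, 96):
143 = 1 × 96 + 47  ⟹  47 = (1)·143 + (-1)·96
96 = 2 × 47 + 2  ⟹  2 = (-2)·143 + (3)·96
47 = 23 × 2 + 1  ⟹  1 = (47)·143 + (-70)·96
So (-70)·96 ≡ 1 (mod 143), i.e. 96^(-1) ≡ -70 ≡ 73 (mod 143).
Check: 96 × 73 = 7008 ≡ 1 (mod 143)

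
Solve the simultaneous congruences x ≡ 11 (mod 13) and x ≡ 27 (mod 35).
167

Using Chinese Remainder Theorem:
M = 13 × 35 = 455
M1 = 35, M2 = 13
y1 = 35^(-1) mod 13 = 3
y2 = 13^(-1) mod 35 = 27
x = (11×35×3 + 27×13×27) mod 455 = 167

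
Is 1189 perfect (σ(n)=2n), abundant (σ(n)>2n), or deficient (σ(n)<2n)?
deficient

Proper divisors of 1189: sum = 1 + 29 + 41 = 71
Since 71 < 1189, 1189 is deficient.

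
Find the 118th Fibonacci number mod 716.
91

Matrix identity: Q^n = [[F_(n+1), F_n], [F_n, F_(n-1)]] with Q = [[1,1],[1,0]].
n = 118 = 1110110₂. Square-and-multiply, entries mod 716:
Q^1 = [[1,1],[1,0]]
Q^3 = (Q^1)²·Q = [[3,2],[2,1]]
Q^7 = (Q^3)²·Q = [[21,13],[13,8]]
Q^14 = (Q^7)² = [[610,377],[377,233]]
Q^29 = (Q^14)²·Q = [[48,141],[141,623]]
Q^59 = (Q^29)²·Q = [[88,705],[705,99]]
Q^118 = (Q^59)² = [[705,91],[91,614]]
F_118 mod 716 = Q^118[0][1] = 91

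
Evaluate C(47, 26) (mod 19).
15

Using Lucas' theorem:
Write n=47 and k=26 in base 19:
n in base 19: [2, 9]
k in base 19: [1, 7]
C(47,26) mod 19 = ∏ C(n_i, k_i) mod 19
Digit binomials (mod 19): C(2,1) = 2; C(9,7) = 36 ≡ 17
Product: 2 × 17 = 34 ≡ 15 (mod 19)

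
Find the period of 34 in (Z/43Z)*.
42

43 is prime, so ord(34) divides φ(43) = 42.
Divisors of 42: 1, 2, 3, 6, 7, 14, 21, 42.
Repeated squaring: 34^1 ≡ 34, 34^2 ≡ 38, 34^4 ≡ 25, 34^8 ≡ 23, 34^16 ≡ 13, 34^32 ≡ 40 (mod 43).
Test 34^d mod 43 for each divisor d in increasing order:
34^1 ≡ 34
34^2 ≡ 38
34^3 = 34^2·34^1 ≡ 2
34^6 = 34^4·34^2 ≡ 4
34^7 = 34^4·34^2·34^1 ≡ 7
34^14 = 34^8·34^4·34^2 ≡ 6
34^21 = 34^16·34^4·34^1 ≡ 42
34^42 = 34^32·34^8·34^2 ≡ 1  ← first divisor giving 1
The order is 42.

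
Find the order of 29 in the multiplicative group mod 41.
40

41 is prime, so ord(29) divides φ(41) = 40.
Divisors of 40: 1, 2, 4, 5, 8, 10, 20, 40.
Repeated squaring: 29^1 ≡ 29, 29^2 ≡ 21, 29^4 ≡ 31, 29^8 ≡ 18, 29^16 ≡ 37, 29^32 ≡ 16 (mod 41).
Test 29^d mod 41 for each divisor d in increasing order:
29^1 ≡ 29
29^2 ≡ 21
29^4 ≡ 31
29^5 = 29^4·29^1 ≡ 38
29^8 ≡ 18
29^10 = 29^8·29^2 ≡ 9
29^20 = 29^16·29^4 ≡ 40
29^40 = 29^32·29^8 ≡ 1  ← first divisor giving 1
The order is 40.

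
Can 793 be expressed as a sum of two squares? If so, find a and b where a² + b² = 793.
3² + 28² (a=3, b=28)

Factorization: 793 = 13 × 61
By Fermat: n is sum of two squares iff every prime p ≡ 3 (mod 4) appears to even power.
All primes ≡ 3 (mod 4) appear to even power.
Search a = 0, 1, 2, … for 793 - a² a perfect square: first hit at a = 3: 793 - 9 = 784 = 28².
793 = 3² + 28² = 9 + 784 ✓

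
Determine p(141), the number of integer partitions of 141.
16670689208

p(n) counts ways to write n as a sum of positive integers (order ignored).
Euler's pentagonal recurrence: p(k) = p(k-1) + p(k-2) - p(k-5) - p(k-7) + p(k-12) + p(k-15) - ... (offsets j(3j∓1)/2, signs ++--, p(0)=1, p(<0)=0).
DP table for k = 0..140: p(0)=1, p(1)=1, p(2)=2, p(3)=3, p(4)=5, p(5)=7, p(6)=11, p(7)=15, p(8)=22, p(9)=30, p(10)=42, p(11)=56, p(12)=77, p(13)=101, p(14)=135, p(15)=176, p(16)=231, p(17)=297, p(18)=385, p(19)=490, p(20)=627, p(21)=792, p(22)=1002, p(23)=1255, p(24)=1575, p(25)=1958, p(26)=2436, p(27)=3010, p(28)=3718, p(29)=4565, p(30)=5604, p(31)=6842, p(32)=8349, p(33)=10143, p(34)=12310, p(35)=14883, p(36)=17977, p(37)=21637, p(38)=26015, p(39)=31185, p(40)=37338, p(41)=44583, p(42)=53174, p(43)=63261, p(44)=75175, p(45)=89134, p(46)=105558, p(47)=124754, p(48)=147273, p(49)=173525, p(50)=204226, p(51)=239943, p(52)=281589, p(53)=329931, p(54)=386155, p(55)=451276, p(56)=526823, p(57)=614154, p(58)=715220, p(59)=831820, p(60)=966467, p(61)=1121505, p(62)=1300156, p(63)=1505499, p(64)=1741630, p(65)=2012558, p(66)=2323520, p(67)=2679689, p(68)=3087735, p(69)=3554345, p(70)=4087968, p(71)=4697205, p(72)=5392783, p(73)=6185689, p(74)=7089500, p(75)=8118264, p(76)=9289091, p(77)=10619863, p(78)=12132164, p(79)=13848650, p(80)=15796476, p(81)=18004327, p(82)=20506255, p(83)=23338469, p(84)=26543660, p(85)=30167357, p(86)=34262962, p(87)=38887673, p(88)=44108109, p(89)=49995925, p(90)=56634173, p(91)=64112359, p(92)=72533807, p(93)=82010177, p(94)=92669720, p(95)=104651419, p(96)=118114304, p(97)=133230930, p(98)=150198136, p(99)=169229875, p(100)=190569292, p(101)=214481126, p(102)=241265379, p(103)=271248950, p(104)=304801365, p(105)=342325709, p(106)=384276336, p(107)=431149389, p(108)=483502844, p(109)=541946240, p(110)=607163746, p(111)=679903203, p(112)=761002156, p(113)=851376628, p(114)=952050665, p(115)=1064144451, p(116)=1188908248, p(117)=1327710076, p(118)=1482074143, p(119)=1653668665, p(120)=1844349560, p(121)=2056148051, p(122)=2291320912, p(123)=2552338241, p(124)=2841940500, p(125)=3163127352, p(126)=3519222692, p(127)=3913864295, p(128)=4351078600, p(129)=4835271870, p(130)=5371315400, p(131)=5964539504, p(132)=6620830889, p(133)=7346629512, p(134)=8149040695, p(135)=9035836076, p(136)=10015581680, p(137)=11097645016, p(138)=12292341831, p(139)=13610949895, p(140)=15065878135.
Final step: p(141) = p(140) + p(139) - p(136) - p(134) + p(129) + p(126) - p(119) - p(115) + p(106) + p(101) - p(90) - p(84) + p(71) + p(64) - p(49) - p(41) + p(24) + p(15)
= 15065878135 + 13610949895 - 10015581680 - 8149040695 + 4835271870 + 3519222692 - 1653668665 - 1064144451 + 384276336 + 214481126 - 56634173 - 26543660 + 4697205 + 1741630 - 173525 - 44583 + 1575 + 176
= 16670689208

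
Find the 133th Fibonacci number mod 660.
233

Matrix identity: Q^n = [[F_(n+1), F_n], [F_n, F_(n-1)]] with Q = [[1,1],[1,0]].
n = 133 = 10000101₂. Square-and-multiply, entries mod 660:
Q^1 = [[1,1],[1,0]]
Q^2 = (Q^1)² = [[2,1],[1,1]]
Q^4 = (Q^2)² = [[5,3],[3,2]]
Q^8 = (Q^4)² = [[34,21],[21,13]]
Q^16 = (Q^8)² = [[277,327],[327,610]]
Q^33 = (Q^16)²·Q = [[487,178],[178,309]]
Q^66 = (Q^33)² = [[233,448],[448,445]]
Q^133 = (Q^66)²·Q = [[377,233],[233,144]]
F_133 mod 660 = Q^133[0][1] = 233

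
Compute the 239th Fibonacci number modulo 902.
1

Matrix identity: Q^n = [[F_(n+1), F_n], [F_n, F_(n-1)]] with Q = [[1,1],[1,0]].
n = 239 = 11101111₂. Square-and-multiply, entries mod 902:
Q^1 = [[1,1],[1,0]]
Q^3 = (Q^1)²·Q = [[3,2],[2,1]]
Q^7 = (Q^3)²·Q = [[21,13],[13,8]]
Q^14 = (Q^7)² = [[610,377],[377,233]]
Q^29 = (Q^14)²·Q = [[396,89],[89,307]]
Q^59 = (Q^29)²·Q = [[0,573],[573,329]]
Q^119 = (Q^59)²·Q = [[0,1],[1,901]]
Q^239 = (Q^119)²·Q = [[0,1],[1,901]]
F_239 mod 902 = Q^239[0][1] = 1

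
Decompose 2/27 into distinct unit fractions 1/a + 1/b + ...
1/14 + 1/378

Greedy algorithm:
2/27: ceiling(27/2) = 14, use 1/14
1/378: ceiling(378/1) = 378, use 1/378
Result: 2/27 = 1/14 + 1/378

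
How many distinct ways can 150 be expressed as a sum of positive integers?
40853235313

p(n) counts ways to write n as a sum of positive integers (order ignored).
Euler's pentagonal recurrence: p(k) = p(k-1) + p(k-2) - p(k-5) - p(k-7) + p(k-12) + p(k-15) - ... (offsets j(3j∓1)/2, signs ++--, p(0)=1, p(<0)=0).
DP table for k = 0..149: p(0)=1, p(1)=1, p(2)=2, p(3)=3, p(4)=5, p(5)=7, p(6)=11, p(7)=15, p(8)=22, p(9)=30, p(10)=42, p(11)=56, p(12)=77, p(13)=101, p(14)=135, p(15)=176, p(16)=231, p(17)=297, p(18)=385, p(19)=490, p(20)=627, p(21)=792, p(22)=1002, p(23)=1255, p(24)=1575, p(25)=1958, p(26)=2436, p(27)=3010, p(28)=3718, p(29)=4565, p(30)=5604, p(31)=6842, p(32)=8349, p(33)=10143, p(34)=12310, p(35)=14883, p(36)=17977, p(37)=21637, p(38)=26015, p(39)=31185, p(40)=37338, p(41)=44583, p(42)=53174, p(43)=63261, p(44)=75175, p(45)=89134, p(46)=105558, p(47)=124754, p(48)=147273, p(49)=173525, p(50)=204226, p(51)=239943, p(52)=281589, p(53)=329931, p(54)=386155, p(55)=451276, p(56)=526823, p(57)=614154, p(58)=715220, p(59)=831820, p(60)=966467, p(61)=1121505, p(62)=1300156, p(63)=1505499, p(64)=1741630, p(65)=2012558, p(66)=2323520, p(67)=2679689, p(68)=3087735, p(69)=3554345, p(70)=4087968, p(71)=4697205, p(72)=5392783, p(73)=6185689, p(74)=7089500, p(75)=8118264, p(76)=9289091, p(77)=10619863, p(78)=12132164, p(79)=13848650, p(80)=15796476, p(81)=18004327, p(82)=20506255, p(83)=23338469, p(84)=26543660, p(85)=30167357, p(86)=34262962, p(87)=38887673, p(88)=44108109, p(89)=49995925, p(90)=56634173, p(91)=64112359, p(92)=72533807, p(93)=82010177, p(94)=92669720, p(95)=104651419, p(96)=118114304, p(97)=133230930, p(98)=150198136, p(99)=169229875, p(100)=190569292, p(101)=214481126, p(102)=241265379, p(103)=271248950, p(104)=304801365, p(105)=342325709, p(106)=384276336, p(107)=431149389, p(108)=483502844, p(109)=541946240, p(110)=607163746, p(111)=679903203, p(112)=761002156, p(113)=851376628, p(114)=952050665, p(115)=1064144451, p(116)=1188908248, p(117)=1327710076, p(118)=1482074143, p(119)=1653668665, p(120)=1844349560, p(121)=2056148051, p(122)=2291320912, p(123)=2552338241, p(124)=2841940500, p(125)=3163127352, p(126)=3519222692, p(127)=3913864295, p(128)=4351078600, p(129)=4835271870, p(130)=5371315400, p(131)=5964539504, p(132)=6620830889, p(133)=7346629512, p(134)=8149040695, p(135)=9035836076, p(136)=10015581680, p(137)=11097645016, p(138)=12292341831, p(139)=13610949895, p(140)=15065878135, p(141)=16670689208, p(142)=18440293320, p(143)=20390982757, p(144)=22540654445, p(145)=24908858009, p(146)=27517052599, p(147)=30388671978, p(148)=33549419497, p(149)=37027355200.
Final step: p(150) = p(149) + p(148) - p(145) - p(143) + p(138) + p(135) - p(128) - p(124) + p(115) + p(110) - p(99) - p(93) + p(80) + p(73) - p(58) - p(50) + p(33) + p(24) - p(5)
= 37027355200 + 33549419497 - 24908858009 - 20390982757 + 12292341831 + 9035836076 - 4351078600 - 2841940500 + 1064144451 + 607163746 - 169229875 - 82010177 + 15796476 + 6185689 - 715220 - 204226 + 10143 + 1575 - 7
= 40853235313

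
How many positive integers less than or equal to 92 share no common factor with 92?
44

92 = 2^2 × 23
φ(n) = n × ∏(1 - 1/p) for each prime p dividing n
φ(92) = 92 × (1 - 1/2) × (1 - 1/23) = 44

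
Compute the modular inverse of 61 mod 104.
29

gcd(61, 104) = 1, so the inverse exists.
Extended Euclidean algorithm on (104, 61):
104 = 1 × 61 + 43  ⟹  43 = (1)·104 + (-1)·61
61 = 1 × 43 + 18  ⟹  18 = (-1)·104 + (2)·61
43 = 2 × 18 + 7  ⟹  7 = (3)·104 + (-5)·61
18 = 2 × 7 + 4  ⟹  4 = (-7)·104 + (12)·61
7 = 1 × 4 + 3  ⟹  3 = (10)·104 + (-17)·61
4 = 1 × 3 + 1  ⟹  1 = (-17)·104 + (29)·61
So (29)·61 ≡ 1 (mod 104), i.e. 61^(-1) ≡ 29 (mod 104).
Check: 61 × 29 = 1769 ≡ 1 (mod 104)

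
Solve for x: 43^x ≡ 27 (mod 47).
40

Baby-step giant-step with step n = ⌈√47⌉ = 7.
Baby steps 43^j mod 47 (j:value) for j=0..6: 0:1, 1:43, 2:16, 3:30, 4:21, 5:10, 6:7.
Giant-step multiplier: 43^(-7) ≡ 43^(46-7) = 43^39 ≡ 5 (mod 47).
Giant steps γ_i = 27·5^i mod 47: γ_0=27, γ_1=41, γ_2=17, γ_3=38, γ_4=2, γ_5=10 (in table at j=5).
x = i·n + j = 5·7 + 5 = 40.
Check: 43^40 ≡ 27 (mod 47).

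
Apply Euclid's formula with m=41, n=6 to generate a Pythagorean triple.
(1645, 492, 1717)

Euclid's formula: a = m² - n², b = 2mn, c = m² + n²
m = 41, n = 6
a = 41² - 6² = 1681 - 36 = 1645
b = 2 × 41 × 6 = 492
c = 41² + 6² = 1681 + 36 = 1717
Verification: 1645² + 492² = 2706025 + 242064 = 2948089 = 1717² ✓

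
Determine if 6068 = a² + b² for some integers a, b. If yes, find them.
38² + 68² (a=38, b=68)

Factorization: 6068 = 2^2 × 37 × 41
By Fermat: n is sum of two squares iff every prime p ≡ 3 (mod 4) appears to even power.
All primes ≡ 3 (mod 4) appear to even power.
Search a = 0, 1, 2, … for 6068 - a² a perfect square: first hit at a = 38: 6068 - 1444 = 4624 = 68².
6068 = 38² + 68² = 1444 + 4624 ✓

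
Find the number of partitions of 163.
142798995930

p(n) counts ways to write n as a sum of positive integers (order ignored).
Euler's pentagonal recurrence: p(k) = p(k-1) + p(k-2) - p(k-5) - p(k-7) + p(k-12) + p(k-15) - ... (offsets j(3j∓1)/2, signs ++--, p(0)=1, p(<0)=0).
DP table for k = 0..162: p(0)=1, p(1)=1, p(2)=2, p(3)=3, p(4)=5, p(5)=7, p(6)=11, p(7)=15, p(8)=22, p(9)=30, p(10)=42, p(11)=56, p(12)=77, p(13)=101, p(14)=135, p(15)=176, p(16)=231, p(17)=297, p(18)=385, p(19)=490, p(20)=627, p(21)=792, p(22)=1002, p(23)=1255, p(24)=1575, p(25)=1958, p(26)=2436, p(27)=3010, p(28)=3718, p(29)=4565, p(30)=5604, p(31)=6842, p(32)=8349, p(33)=10143, p(34)=12310, p(35)=14883, p(36)=17977, p(37)=21637, p(38)=26015, p(39)=31185, p(40)=37338, p(41)=44583, p(42)=53174, p(43)=63261, p(44)=75175, p(45)=89134, p(46)=105558, p(47)=124754, p(48)=147273, p(49)=173525, p(50)=204226, p(51)=239943, p(52)=281589, p(53)=329931, p(54)=386155, p(55)=451276, p(56)=526823, p(57)=614154, p(58)=715220, p(59)=831820, p(60)=966467, p(61)=1121505, p(62)=1300156, p(63)=1505499, p(64)=1741630, p(65)=2012558, p(66)=2323520, p(67)=2679689, p(68)=3087735, p(69)=3554345, p(70)=4087968, p(71)=4697205, p(72)=5392783, p(73)=6185689, p(74)=7089500, p(75)=8118264, p(76)=9289091, p(77)=10619863, p(78)=12132164, p(79)=13848650, p(80)=15796476, p(81)=18004327, p(82)=20506255, p(83)=23338469, p(84)=26543660, p(85)=30167357, p(86)=34262962, p(87)=38887673, p(88)=44108109, p(89)=49995925, p(90)=56634173, p(91)=64112359, p(92)=72533807, p(93)=82010177, p(94)=92669720, p(95)=104651419, p(96)=118114304, p(97)=133230930, p(98)=150198136, p(99)=169229875, p(100)=190569292, p(101)=214481126, p(102)=241265379, p(103)=271248950, p(104)=304801365, p(105)=342325709, p(106)=384276336, p(107)=431149389, p(108)=483502844, p(109)=541946240, p(110)=607163746, p(111)=679903203, p(112)=761002156, p(113)=851376628, p(114)=952050665, p(115)=1064144451, p(116)=1188908248, p(117)=1327710076, p(118)=1482074143, p(119)=1653668665, p(120)=1844349560, p(121)=2056148051, p(122)=2291320912, p(123)=2552338241, p(124)=2841940500, p(125)=3163127352, p(126)=3519222692, p(127)=3913864295, p(128)=4351078600, p(129)=4835271870, p(130)=5371315400, p(131)=5964539504, p(132)=6620830889, p(133)=7346629512, p(134)=8149040695, p(135)=9035836076, p(136)=10015581680, p(137)=11097645016, p(138)=12292341831, p(139)=13610949895, p(140)=15065878135, p(141)=16670689208, p(142)=18440293320, p(143)=20390982757, p(144)=22540654445, p(145)=24908858009, p(146)=27517052599, p(147)=30388671978, p(148)=33549419497, p(149)=37027355200, p(150)=40853235313, p(151)=45060624582, p(152)=49686288421, p(153)=54770336324, p(154)=60356673280, p(155)=66493182097, p(156)=73232243759, p(157)=80630964769, p(158)=88751778802, p(159)=97662728555, p(160)=107438159466, p(161)=118159068427, p(162)=129913904637.
Final step: p(163) = p(162) + p(161) - p(158) - p(156) + p(151) + p(148) - p(141) - p(137) + p(128) + p(123) - p(112) - p(106) + p(93) + p(86) - p(71) - p(63) + p(46) + p(37) - p(18) - p(8)
= 129913904637 + 118159068427 - 88751778802 - 73232243759 + 45060624582 + 33549419497 - 16670689208 - 11097645016 + 4351078600 + 2552338241 - 761002156 - 384276336 + 82010177 + 34262962 - 4697205 - 1505499 + 105558 + 21637 - 385 - 22
= 142798995930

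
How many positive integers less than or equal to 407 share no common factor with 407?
360

407 = 11 × 37
φ(n) = n × ∏(1 - 1/p) for each prime p dividing n
φ(407) = 407 × (1 - 1/11) × (1 - 1/37) = 360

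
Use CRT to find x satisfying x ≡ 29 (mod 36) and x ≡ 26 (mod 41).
641

Using Chinese Remainder Theorem:
M = 36 × 41 = 1476
M1 = 41, M2 = 36
y1 = 41^(-1) mod 36 = 29
y2 = 36^(-1) mod 41 = 8
x = (29×41×29 + 26×36×8) mod 1476 = 641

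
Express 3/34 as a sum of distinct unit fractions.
1/12 + 1/204

Greedy algorithm:
3/34: ceiling(34/3) = 12, use 1/12
1/204: ceiling(204/1) = 204, use 1/204
Result: 3/34 = 1/12 + 1/204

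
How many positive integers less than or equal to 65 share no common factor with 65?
48

65 = 5 × 13
φ(n) = n × ∏(1 - 1/p) for each prime p dividing n
φ(65) = 65 × (1 - 1/5) × (1 - 1/13) = 48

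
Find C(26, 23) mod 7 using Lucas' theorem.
3

Using Lucas' theorem:
Write n=26 and k=23 in base 7:
n in base 7: [3, 5]
k in base 7: [3, 2]
C(26,23) mod 7 = ∏ C(n_i, k_i) mod 7
Digit binomials (mod 7): C(3,3) = 1; C(5,2) = 10 ≡ 3
Product: 1 × 3 = 3 ≡ 3 (mod 7)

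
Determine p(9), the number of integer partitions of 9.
30

p(n) counts ways to write n as a sum of positive integers (order ignored).
Examples: 9; 8 + 1; 7 + 2; 7 + 1 + 1; 6 + 3; ... (30 total)
p(9) = 30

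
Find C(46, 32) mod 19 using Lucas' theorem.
0

Using Lucas' theorem:
Write n=46 and k=32 in base 19:
n in base 19: [2, 8]
k in base 19: [1, 13]
C(46,32) mod 19 = ∏ C(n_i, k_i) mod 19
Digit binomials (mod 19): C(2,1) = 2; C(8,13) = 0 (k_i > n_i)
Product: 2 × 0 = 0 ≡ 0 (mod 19)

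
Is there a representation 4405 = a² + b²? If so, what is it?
7² + 66² (a=7, b=66)

Factorization: 4405 = 5 × 881
By Fermat: n is sum of two squares iff every prime p ≡ 3 (mod 4) appears to even power.
All primes ≡ 3 (mod 4) appear to even power.
Search a = 0, 1, 2, … for 4405 - a² a perfect square: first hit at a = 7: 4405 - 49 = 4356 = 66².
4405 = 7² + 66² = 49 + 4356 ✓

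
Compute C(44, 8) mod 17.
11

Using Lucas' theorem:
Write n=44 and k=8 in base 17:
n in base 17: [2, 10]
k in base 17: [0, 8]
C(44,8) mod 17 = ∏ C(n_i, k_i) mod 17
Digit binomials (mod 17): C(2,0) = 1; C(10,8) = 45 ≡ 11
Product: 1 × 11 = 11 ≡ 11 (mod 17)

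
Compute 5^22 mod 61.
16

Repeated squaring. Binary of 22 = 10110.
5^1 ≡ 5 (mod 61); 5^2 ≡ 25 (mod 61); 5^4 ≡ 15 (mod 61); 5^8 ≡ 42 (mod 61); 5^16 ≡ 56 (mod 61)
5^22 = 5^2 × 5^4 × 5^16 ≡ 16 (mod 61)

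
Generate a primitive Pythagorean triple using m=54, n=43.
(1067, 4644, 4765)

Euclid's formula: a = m² - n², b = 2mn, c = m² + n²
m = 54, n = 43
a = 54² - 43² = 2916 - 1849 = 1067
b = 2 × 54 × 43 = 4644
c = 54² + 43² = 2916 + 1849 = 4765
Verification: 1067² + 4644² = 1138489 + 21566736 = 22705225 = 4765² ✓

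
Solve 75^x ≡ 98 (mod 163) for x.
105

Baby-step giant-step with step n = ⌈√163⌉ = 13.
Baby steps 75^j mod 163 (j:value) for j=0..12: 0:1, 1:75, 2:83, 3:31, 4:43, 5:128, 6:146, 7:29, 8:56, 9:125, 10:84, 11:106, 12:126.
Giant-step multiplier: 75^(-13) ≡ 75^(162-13) = 75^149 ≡ 122 (mod 163).
Giant steps γ_i = 98·122^i mod 163: γ_0=98, γ_1=57, γ_2=108, γ_3=136, γ_4=129, γ_5=90, γ_6=59, γ_7=26, γ_8=75 (in table at j=1).
x = i·n + j = 8·13 + 1 = 105.
Check: 75^105 ≡ 98 (mod 163).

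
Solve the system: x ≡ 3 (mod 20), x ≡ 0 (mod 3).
3

Using Chinese Remainder Theorem:
M = 20 × 3 = 60
M1 = 3, M2 = 20
y1 = 3^(-1) mod 20 = 7
y2 = 20^(-1) mod 3 = 2
x = (3×3×7 + 0×20×2) mod 60 = 3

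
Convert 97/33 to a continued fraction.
[2; 1, 15, 2]

Euclidean algorithm steps:
97 = 2 × 33 + 31
33 = 1 × 31 + 2
31 = 15 × 2 + 1
2 = 2 × 1 + 0
Continued fraction: [2; 1, 15, 2]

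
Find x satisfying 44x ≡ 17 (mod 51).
x ≡ 34 (mod 51)

gcd(44, 51) = 1, which divides 17, so solutions exist.
Find 44^(-1) mod 51 by the extended Euclidean algorithm:
51 = 1 × 44 + 7  ⟹  7 = (1)·51 + (-1)·44
44 = 6 × 7 + 2  ⟹  2 = (-6)·51 + (7)·44
7 = 3 × 2 + 1  ⟹  1 = (19)·51 + (-22)·44
So (-22)·44 ≡ 1 (mod 51), i.e. 44^(-1) ≡ -22 ≡ 29 (mod 51).
x ≡ 29 × 17 = 493 ≡ 34 (mod 51).
Check: 44 × 34 = 1496 ≡ 17 (mod 51).
Unique solution: x ≡ 34 (mod 51)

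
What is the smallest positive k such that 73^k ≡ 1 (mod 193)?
192

193 is prime, so ord(73) divides φ(193) = 192.
Divisors of 192: 1, 2, 3, 4, 6, 8, 12, 16, 24, 32, 48, 64, 96, 192.
Repeated squaring: 73^1 ≡ 73, 73^2 ≡ 118, 73^4 ≡ 28, 73^8 ≡ 12, 73^16 ≡ 144, 73^32 ≡ 85, 73^64 ≡ 84, 73^128 ≡ 108 (mod 193).
Test 73^d mod 193 for each divisor d in increasing order:
73^1 ≡ 73
73^2 ≡ 118
73^3 = 73^2·73^1 ≡ 122
73^4 ≡ 28
73^6 = 73^4·73^2 ≡ 23
73^8 ≡ 12
73^12 = 73^8·73^4 ≡ 143
73^16 ≡ 144
73^24 = 73^16·73^8 ≡ 184
73^32 ≡ 85
73^48 = 73^32·73^16 ≡ 81
73^64 ≡ 84
73^96 = 73^64·73^32 ≡ 192
73^192 = 73^128·73^64 ≡ 1  ← first divisor giving 1
The order is 192.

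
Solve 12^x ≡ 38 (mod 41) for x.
25

Baby-step giant-step with step n = ⌈√41⌉ = 7.
Baby steps 12^j mod 41 (j:value) for j=0..6: 0:1, 1:12, 2:21, 3:6, 4:31, 5:3, 6:36.
Giant-step multiplier: 12^(-7) ≡ 12^(40-7) = 12^33 ≡ 28 (mod 41).
Giant steps γ_i = 38·28^i mod 41: γ_0=38, γ_1=39, γ_2=26, γ_3=31 (in table at j=4).
x = i·n + j = 3·7 + 4 = 25.
Check: 12^25 ≡ 38 (mod 41).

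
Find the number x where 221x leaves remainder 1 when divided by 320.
181

gcd(221, 320) = 1, so the inverse exists.
Extended Euclidean algorithm on (320, 221):
320 = 1 × 221 + 99  ⟹  99 = (1)·320 + (-1)·221
221 = 2 × 99 + 23  ⟹  23 = (-2)·320 + (3)·221
99 = 4 × 23 + 7  ⟹  7 = (9)·320 + (-13)·221
23 = 3 × 7 + 2  ⟹  2 = (-29)·320 + (42)·221
7 = 3 × 2 + 1  ⟹  1 = (96)·320 + (-139)·221
So (-139)·221 ≡ 1 (mod 320), i.e. 221^(-1) ≡ -139 ≡ 181 (mod 320).
Check: 221 × 181 = 40001 ≡ 1 (mod 320)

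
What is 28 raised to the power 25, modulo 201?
184

Repeated squaring. Binary of 25 = 11001.
28^1 ≡ 28 (mod 201); 28^2 ≡ 181 (mod 201); 28^4 ≡ 199 (mod 201); 28^8 ≡ 4 (mod 201); 28^16 ≡ 16 (mod 201)
28^25 = 28^1 × 28^8 × 28^16 ≡ 184 (mod 201)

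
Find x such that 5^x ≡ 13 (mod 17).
4

Baby-step giant-step with step n = ⌈√17⌉ = 5.
Baby steps 5^j mod 17 (j:value) for j=0..4: 0:1, 1:5, 2:8, 3:6, 4:13.
h = 13 is already in the table at j=4, so x = 4.
Check: 5^4 ≡ 13 (mod 17).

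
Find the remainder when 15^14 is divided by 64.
33

Repeated squaring. Binary of 14 = 1110.
15^1 ≡ 15 (mod 64); 15^2 ≡ 33 (mod 64); 15^4 ≡ 1 (mod 64); 15^8 ≡ 1 (mod 64)
15^14 = 15^2 × 15^4 × 15^8 ≡ 33 (mod 64)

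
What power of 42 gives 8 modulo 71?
26

Baby-step giant-step with step n = ⌈√71⌉ = 9.
Baby steps 42^j mod 71 (j:value) for j=0..8: 0:1, 1:42, 2:60, 3:35, 4:50, 5:41, 6:18, 7:46, 8:15.
Giant-step multiplier: 42^(-9) ≡ 42^(70-9) = 42^61 ≡ 63 (mod 71).
Giant steps γ_i = 8·63^i mod 71: γ_0=8, γ_1=7, γ_2=15 (in table at j=8).
x = i·n + j = 2·9 + 8 = 26.
Check: 42^26 ≡ 8 (mod 71).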